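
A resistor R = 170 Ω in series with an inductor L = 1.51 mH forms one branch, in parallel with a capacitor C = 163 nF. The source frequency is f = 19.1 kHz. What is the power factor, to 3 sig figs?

ω = 2πf = 120000 rad/s
X_L = ωL = 181 Ω
X_C = 1/(ωC) = 51.1 Ω
Branch 1 (R+jX_L): Z₁ = 170 + j181 Ω, |Z₁| = 248 Ω
Branch 2 (−jX_C): Z₂ = −j51.1 Ω
Parallel: Z = Z₁Z₂/(Z₁+Z₂), |Z| = 59.3 Ω, ∠Z = -80.6°
cos φ = cos(-80.6°) = 0.163

0.163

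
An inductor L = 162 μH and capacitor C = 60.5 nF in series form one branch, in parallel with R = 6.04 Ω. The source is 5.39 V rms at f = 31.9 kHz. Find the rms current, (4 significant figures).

898.9 mA

ω = 2πf = 200400 rad/s
X_L = ωL = 32.47 Ω
X_C = 1/(ωC) = 82.47 Ω
Branch 1: Z₁ = R = 6.040 Ω
Branch 2 (series LC): Z₂ = j(X_L − X_C) = −j50.00 Ω
Parallel: Z = Z₁Z₂/(Z₁+Z₂), |Z| = 5.996 Ω, ∠Z = -6.889°
I = V/|Z| = 5.39/5.996 = 898.9 mA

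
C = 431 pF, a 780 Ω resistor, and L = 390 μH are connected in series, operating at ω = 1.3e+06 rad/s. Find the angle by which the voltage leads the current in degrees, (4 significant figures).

-58.60°

X_L = ωL = 507.0 Ω
X_C = 1/(ωC) = 1785 Ω
Net reactance X = X_L − X_C = -1278 Ω
Z = 780.0 − j1278 Ω
|Z| = √(780.0² + 1278²) = 1497 Ω
∠Z = arctan(-1278/780.0) = -58.60°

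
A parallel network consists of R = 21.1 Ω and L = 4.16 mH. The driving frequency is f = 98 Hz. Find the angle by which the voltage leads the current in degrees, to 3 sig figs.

83.1°

ω = 2πf = 615.8 rad/s
X_L = ωL = 2.56 Ω
Parallel: admittances add. Y = 1/R + 1/(jωL)
Y = (0.0474 − j0.390) S
|Y| = 0.393 S → |Z| = 1/|Y| = 2.54 Ω, ∠Z = −∠Y = 83.1°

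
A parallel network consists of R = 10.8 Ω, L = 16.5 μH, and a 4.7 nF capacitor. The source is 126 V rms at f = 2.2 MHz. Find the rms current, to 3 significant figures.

ω = 2πf = 1.382e+07 rad/s
X_L = ωL = 228 Ω
X_C = 1/(ωC) = 15.4 Ω
Parallel: admittances add. Y = 1/R + 1/(jωL) + jωC
Y = (0.0926 + j0.0606) S
|Y| = 0.111 S → |Z| = 1/|Y| = 9.04 Ω, ∠Z = −∠Y = -33.2°
I = V/|Z| = 126/9.04 = 13.9 A

13.9 A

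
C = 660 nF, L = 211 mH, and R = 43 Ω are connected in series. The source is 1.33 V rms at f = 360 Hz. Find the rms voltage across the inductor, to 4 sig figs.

3.217 V

ω = 2πf = 2262 rad/s
X_L = ωL = 477.3 Ω
X_C = 1/(ωC) = 669.8 Ω
Net reactance X = X_L − X_C = -192.6 Ω
Z = 43.00 − j192.6 Ω
|Z| = √(43.00² + 192.6²) = 197.3 Ω
I = V/|Z| = 6.740 mA
V_L = I·|Z_L| = 0.006740 × 477.3 = 3.217 V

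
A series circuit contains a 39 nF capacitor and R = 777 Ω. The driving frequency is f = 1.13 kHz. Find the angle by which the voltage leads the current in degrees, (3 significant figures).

-77.9°

ω = 2πf = 7100 rad/s
X_C = 1/(ωC) = 3610 Ω
Z = 777 − j3610 Ω
|Z| = √(777² + 3610²) = 3690 Ω
∠Z = arctan(-3610/777) = -77.9°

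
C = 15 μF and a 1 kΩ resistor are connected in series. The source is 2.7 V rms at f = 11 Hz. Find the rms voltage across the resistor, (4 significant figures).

ω = 2πf = 69.12 rad/s
X_C = 1/(ωC) = 964.6 Ω
Z = 1000 − j964.6 Ω
|Z| = √(1000² + 964.6²) = 1389 Ω
I = V/|Z| = 1.943 mA
V_R = I·|Z_R| = 0.001943 × 1000 = 1.943 V

1.943 V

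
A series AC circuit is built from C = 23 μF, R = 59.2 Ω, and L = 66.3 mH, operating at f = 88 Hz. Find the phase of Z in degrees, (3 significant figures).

ω = 2πf = 552.9 rad/s
X_L = ωL = 36.7 Ω
X_C = 1/(ωC) = 78.6 Ω
Net reactance X = X_L − X_C = -42.0 Ω
Z = 59.2 − j42.0 Ω
|Z| = √(59.2² + 42.0²) = 72.6 Ω
∠Z = arctan(-42.0/59.2) = -35.3°

-35.3°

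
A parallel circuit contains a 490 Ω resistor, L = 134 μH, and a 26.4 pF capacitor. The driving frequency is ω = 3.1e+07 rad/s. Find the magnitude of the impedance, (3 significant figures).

471 Ω

X_L = ωL = 4150 Ω
X_C = 1/(ωC) = 1220 Ω
Parallel: admittances add. Y = 1/R + 1/(jωL) + jωC
Y = (0.00204 + j0.000578) S
|Y| = 0.00212 S → |Z| = 1/|Y| = 471 Ω, ∠Z = −∠Y = -15.8°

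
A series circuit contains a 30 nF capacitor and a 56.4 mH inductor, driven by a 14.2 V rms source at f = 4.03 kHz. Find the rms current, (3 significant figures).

127 mA

ω = 2πf = 25320 rad/s
X_L = ωL = 1430 Ω
X_C = 1/(ωC) = 1320 Ω
Net reactance X = X_L − X_C = 112 Ω
Z = j112 Ω
|Z| = √(0² + 112²) = 112 Ω
I = V/|Z| = 14.2/112 = 127 mA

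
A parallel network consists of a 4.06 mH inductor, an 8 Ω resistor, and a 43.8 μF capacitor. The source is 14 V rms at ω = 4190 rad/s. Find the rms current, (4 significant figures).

2.472 A

X_L = ωL = 17.01 Ω
X_C = 1/(ωC) = 5.449 Ω
Parallel: admittances add. Y = 1/R + 1/(jωL) + jωC
Y = (0.1250 + j0.1247) S
|Y| = 0.1766 S → |Z| = 1/|Y| = 5.663 Ω, ∠Z = −∠Y = -44.94°
I = V/|Z| = 14/5.663 = 2.472 A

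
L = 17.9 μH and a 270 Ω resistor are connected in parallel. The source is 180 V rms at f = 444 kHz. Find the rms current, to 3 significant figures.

3.67 A

ω = 2πf = 2.79e+06 rad/s
X_L = ωL = 49.9 Ω
Parallel: admittances add. Y = 1/R + 1/(jωL)
Y = (0.00370 − j0.0200) S
|Y| = 0.0204 S → |Z| = 1/|Y| = 49.1 Ω, ∠Z = −∠Y = 79.5°
I = V/|Z| = 180/49.1 = 3.67 A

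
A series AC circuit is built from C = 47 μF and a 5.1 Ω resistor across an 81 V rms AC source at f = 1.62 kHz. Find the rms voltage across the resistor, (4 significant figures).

ω = 2πf = 10180 rad/s
X_C = 1/(ωC) = 2.090 Ω
Z = 5.100 − j2.090 Ω
|Z| = √(5.100² + 2.090²) = 5.512 Ω
I = V/|Z| = 14.70 A
V_R = I·|Z_R| = 14.70 × 5.100 = 74.95 V

74.95 V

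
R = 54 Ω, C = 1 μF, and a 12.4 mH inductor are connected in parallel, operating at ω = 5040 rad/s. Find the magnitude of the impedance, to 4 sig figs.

X_L = ωL = 62.50 Ω
X_C = 1/(ωC) = 198.4 Ω
Parallel: admittances add. Y = 1/R + 1/(jωL) + jωC
Y = (0.01852 − j0.01096) S
|Y| = 0.02152 S → |Z| = 1/|Y| = 46.47 Ω, ∠Z = −∠Y = 30.62°

46.47 Ω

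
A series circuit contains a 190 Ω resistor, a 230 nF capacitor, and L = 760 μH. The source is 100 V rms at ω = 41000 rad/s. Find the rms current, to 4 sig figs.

489.7 mA

X_L = ωL = 31.16 Ω
X_C = 1/(ωC) = 106.0 Ω
Net reactance X = X_L − X_C = -74.88 Ω
Z = 190.0 − j74.88 Ω
|Z| = √(190.0² + 74.88²) = 204.2 Ω
I = V/|Z| = 100/204.2 = 489.7 mA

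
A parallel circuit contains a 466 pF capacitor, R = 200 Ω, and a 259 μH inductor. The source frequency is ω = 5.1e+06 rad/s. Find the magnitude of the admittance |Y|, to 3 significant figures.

5.26 mS

X_L = ωL = 1320 Ω
X_C = 1/(ωC) = 421 Ω
Parallel: admittances add. Y = 1/R + 1/(jωL) + jωC
Y = (0.00500 + j0.00162) S
|Y| = 0.00526 S → |Z| = 1/|Y| = 190 Ω, ∠Z = −∠Y = -17.9°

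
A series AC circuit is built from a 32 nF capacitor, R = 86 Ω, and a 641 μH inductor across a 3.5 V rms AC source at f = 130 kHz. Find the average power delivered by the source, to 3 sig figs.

ω = 2πf = 816800 rad/s
X_L = ωL = 524 Ω
X_C = 1/(ωC) = 38.3 Ω
Net reactance X = X_L − X_C = 485 Ω
Z = 86.0 + j485 Ω
|Z| = √(86.0² + 485²) = 493 Ω
∠Z = arctan(485/86.0) = 80.0°
I = V/|Z| = 7.10 mA
P = VI cos φ = 3.5 × 0.00710 × cos(80.0°) = 4.34 mW

4.34 mW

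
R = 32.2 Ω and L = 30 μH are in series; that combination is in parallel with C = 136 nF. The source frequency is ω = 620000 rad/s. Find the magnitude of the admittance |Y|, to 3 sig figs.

74.6 mS

X_L = ωL = 18.6 Ω
X_C = 1/(ωC) = 11.9 Ω
Branch 1 (R+jX_L): Z₁ = 32.2 + j18.6 Ω, |Z₁| = 37.2 Ω
Branch 2 (−jX_C): Z₂ = −j11.9 Ω
Parallel: Z = Z₁Z₂/(Z₁+Z₂), |Z| = 13.4 Ω, ∠Z = -71.8°
|Y| = 1/|Z| = 74.6 mS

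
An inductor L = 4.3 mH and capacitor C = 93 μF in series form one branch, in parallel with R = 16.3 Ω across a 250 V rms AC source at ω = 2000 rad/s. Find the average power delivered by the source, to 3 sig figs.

3.83 kW

X_L = ωL = 8.60 Ω
X_C = 1/(ωC) = 5.38 Ω
Branch 1: Z₁ = R = 16.3 Ω
Branch 2 (series LC): Z₂ = j(X_L − X_C) = j3.22 Ω
Parallel: Z = Z₁Z₂/(Z₁+Z₂), |Z| = 3.16 Ω, ∠Z = 78.8°
I = V/|Z| = 79.1 A
P = VI cos φ = 250 × 79.1 × cos(78.8°) = 3.83 kW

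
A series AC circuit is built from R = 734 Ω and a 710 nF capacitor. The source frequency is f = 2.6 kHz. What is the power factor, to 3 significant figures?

ω = 2πf = 16340 rad/s
X_C = 1/(ωC) = 86.2 Ω
Z = 734 − j86.2 Ω
|Z| = √(734² + 86.2²) = 739 Ω
∠Z = arctan(-86.2/734) = -6.70°
cos φ = cos(-6.70°) = 0.993

0.993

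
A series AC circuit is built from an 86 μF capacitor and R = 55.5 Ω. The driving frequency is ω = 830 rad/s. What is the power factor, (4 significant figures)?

0.9696

X_C = 1/(ωC) = 14.01 Ω
Z = 55.50 − j14.01 Ω
|Z| = √(55.50² + 14.01²) = 57.24 Ω
∠Z = arctan(-14.01/55.50) = -14.17°
cos φ = cos(-14.17°) = 0.9696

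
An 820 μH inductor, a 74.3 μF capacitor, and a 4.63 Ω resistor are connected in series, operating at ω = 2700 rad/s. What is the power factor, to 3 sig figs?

0.858

X_L = ωL = 2.21 Ω
X_C = 1/(ωC) = 4.98 Ω
Net reactance X = X_L − X_C = -2.77 Ω
Z = 4.63 − j2.77 Ω
|Z| = √(4.63² + 2.77²) = 5.40 Ω
∠Z = arctan(-2.77/4.63) = -30.9°
cos φ = cos(-30.9°) = 0.858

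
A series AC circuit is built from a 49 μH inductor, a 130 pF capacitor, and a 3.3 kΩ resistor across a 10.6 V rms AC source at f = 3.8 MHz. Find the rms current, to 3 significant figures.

ω = 2πf = 2.388e+07 rad/s
X_L = ωL = 1170 Ω
X_C = 1/(ωC) = 322 Ω
Net reactance X = X_L − X_C = 848 Ω
Z = 3300 + j848 Ω
|Z| = √(3300² + 848²) = 3410 Ω
I = V/|Z| = 10.6/3410 = 3.11 mA

3.11 mA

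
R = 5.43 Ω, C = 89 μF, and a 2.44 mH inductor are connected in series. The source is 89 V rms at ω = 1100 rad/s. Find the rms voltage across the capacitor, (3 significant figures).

97.9 V

X_L = ωL = 2.68 Ω
X_C = 1/(ωC) = 10.2 Ω
Net reactance X = X_L − X_C = -7.53 Ω
Z = 5.43 − j7.53 Ω
|Z| = √(5.43² + 7.53²) = 9.28 Ω
I = V/|Z| = 9.59 A
V_C = I·|Z_C| = 9.59 × 10.2 = 97.9 V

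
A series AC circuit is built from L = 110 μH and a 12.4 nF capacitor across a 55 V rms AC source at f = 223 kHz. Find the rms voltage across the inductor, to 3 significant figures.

ω = 2πf = 1.401e+06 rad/s
X_L = ωL = 154 Ω
X_C = 1/(ωC) = 57.6 Ω
Net reactance X = X_L − X_C = 96.6 Ω
Z = j96.6 Ω
|Z| = √(0² + 96.6²) = 96.6 Ω
I = V/|Z| = 570 mA
V_L = I·|Z_L| = 0.570 × 154 = 87.8 V

87.8 V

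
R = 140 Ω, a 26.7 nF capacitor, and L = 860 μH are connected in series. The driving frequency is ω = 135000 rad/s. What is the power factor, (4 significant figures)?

X_L = ωL = 116.1 Ω
X_C = 1/(ωC) = 277.4 Ω
Net reactance X = X_L − X_C = -161.3 Ω
Z = 140.0 − j161.3 Ω
|Z| = √(140.0² + 161.3²) = 213.6 Ω
∠Z = arctan(-161.3/140.0) = -49.05°
cos φ = cos(-49.05°) = 0.6554

0.6554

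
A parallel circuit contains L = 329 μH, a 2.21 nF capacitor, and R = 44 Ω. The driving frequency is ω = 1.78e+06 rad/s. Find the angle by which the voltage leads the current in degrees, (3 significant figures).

-5.59°

X_L = ωL = 586 Ω
X_C = 1/(ωC) = 254 Ω
Parallel: admittances add. Y = 1/R + 1/(jωL) + jωC
Y = (0.0227 + j0.00223) S
|Y| = 0.0228 S → |Z| = 1/|Y| = 43.8 Ω, ∠Z = −∠Y = -5.59°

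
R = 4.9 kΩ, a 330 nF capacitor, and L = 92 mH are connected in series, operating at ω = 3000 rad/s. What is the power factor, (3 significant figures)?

0.989

X_L = ωL = 276 Ω
X_C = 1/(ωC) = 1010 Ω
Net reactance X = X_L − X_C = -734 Ω
Z = 4900 − j734 Ω
|Z| = √(4900² + 734²) = 4950 Ω
∠Z = arctan(-734/4900) = -8.52°
cos φ = cos(-8.52°) = 0.989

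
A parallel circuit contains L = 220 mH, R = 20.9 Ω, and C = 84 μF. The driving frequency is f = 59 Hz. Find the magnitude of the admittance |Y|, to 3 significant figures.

ω = 2πf = 370.7 rad/s
X_L = ωL = 81.6 Ω
X_C = 1/(ωC) = 32.1 Ω
Parallel: admittances add. Y = 1/R + 1/(jωL) + jωC
Y = (0.0478 + j0.0189) S
|Y| = 0.0514 S → |Z| = 1/|Y| = 19.4 Ω, ∠Z = −∠Y = -21.5°

51.4 mS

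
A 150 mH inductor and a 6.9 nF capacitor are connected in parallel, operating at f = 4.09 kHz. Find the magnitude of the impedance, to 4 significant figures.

ω = 2πf = 25700 rad/s
X_L = ωL = 3855 Ω
X_C = 1/(ωC) = 5640 Ω
Parallel: admittances add. Y = 1/(jωL) + jωC
Y = (0 − j8.21e-05) S
|Y| = 8.21e-05 S → |Z| = 1/|Y| = 12180 Ω, ∠Z = −∠Y = 90.00°

12180 Ω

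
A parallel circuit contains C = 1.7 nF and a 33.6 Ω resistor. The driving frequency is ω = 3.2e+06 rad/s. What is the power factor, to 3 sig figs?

X_C = 1/(ωC) = 184 Ω
Parallel: admittances add. Y = 1/R + jωC
Y = (0.0298 + j0.00544) S
|Y| = 0.0303 S → |Z| = 1/|Y| = 33.1 Ω, ∠Z = −∠Y = -10.4°
cos φ = cos(-10.4°) = 0.984

0.984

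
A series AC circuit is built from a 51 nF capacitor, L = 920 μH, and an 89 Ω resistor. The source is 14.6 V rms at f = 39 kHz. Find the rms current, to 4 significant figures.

ω = 2πf = 245000 rad/s
X_L = ωL = 225.4 Ω
X_C = 1/(ωC) = 80.02 Ω
Net reactance X = X_L − X_C = 145.4 Ω
Z = 89.00 + j145.4 Ω
|Z| = √(89.00² + 145.4²) = 170.5 Ω
I = V/|Z| = 14.6/170.5 = 85.63 mA

85.63 mA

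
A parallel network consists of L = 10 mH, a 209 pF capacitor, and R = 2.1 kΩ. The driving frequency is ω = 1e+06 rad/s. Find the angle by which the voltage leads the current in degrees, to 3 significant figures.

X_L = ωL = 10000 Ω
X_C = 1/(ωC) = 4780 Ω
Parallel: admittances add. Y = 1/R + 1/(jωL) + jωC
Y = (0.000476 + j0.000109) S
|Y| = 0.000489 S → |Z| = 1/|Y| = 2050 Ω, ∠Z = −∠Y = -12.9°

-12.9°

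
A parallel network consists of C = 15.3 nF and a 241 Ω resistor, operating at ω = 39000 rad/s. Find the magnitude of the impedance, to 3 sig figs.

239 Ω

X_C = 1/(ωC) = 1680 Ω
Parallel: admittances add. Y = 1/R + jωC
Y = (0.00415 + j0.000597) S
|Y| = 0.00419 S → |Z| = 1/|Y| = 239 Ω, ∠Z = −∠Y = -8.18°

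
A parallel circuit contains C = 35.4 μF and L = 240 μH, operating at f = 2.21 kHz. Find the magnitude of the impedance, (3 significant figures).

ω = 2πf = 13890 rad/s
X_L = ωL = 3.33 Ω
X_C = 1/(ωC) = 2.03 Ω
Parallel: admittances add. Y = 1/(jωL) + jωC
Y = (0 + j0.191) S
|Y| = 0.191 S → |Z| = 1/|Y| = 5.22 Ω, ∠Z = −∠Y = -90.0°

5.22 Ω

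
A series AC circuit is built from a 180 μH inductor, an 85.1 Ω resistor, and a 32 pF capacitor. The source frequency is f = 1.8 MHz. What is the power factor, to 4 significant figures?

ω = 2πf = 1.131e+07 rad/s
X_L = ωL = 2036 Ω
X_C = 1/(ωC) = 2763 Ω
Net reactance X = X_L − X_C = -727.4 Ω
Z = 85.10 − j727.4 Ω
|Z| = √(85.10² + 727.4²) = 732.3 Ω
∠Z = arctan(-727.4/85.10) = -83.33°
cos φ = cos(-83.33°) = 0.1162

0.1162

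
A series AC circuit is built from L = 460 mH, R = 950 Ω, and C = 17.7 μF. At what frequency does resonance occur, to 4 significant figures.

55.78 Hz

ω₀ = 1/√(LC) = 1/√(0.46 × 1.77e-05) = 350.5 rad/s
f₀ = ω₀/(2π) = 55.78 Hz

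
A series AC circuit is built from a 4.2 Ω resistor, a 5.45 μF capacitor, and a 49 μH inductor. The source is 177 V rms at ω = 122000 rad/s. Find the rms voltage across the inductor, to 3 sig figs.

172 V

X_L = ωL = 5.98 Ω
X_C = 1/(ωC) = 1.50 Ω
Net reactance X = X_L − X_C = 4.47 Ω
Z = 4.20 + j4.47 Ω
|Z| = √(4.20² + 4.47²) = 6.14 Ω
I = V/|Z| = 28.8 A
V_L = I·|Z_L| = 28.8 × 5.98 = 172 V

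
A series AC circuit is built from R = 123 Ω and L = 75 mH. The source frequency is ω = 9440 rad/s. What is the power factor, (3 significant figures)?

X_L = ωL = 708 Ω
Z = 123 + j708 Ω
|Z| = √(123² + 708²) = 719 Ω
∠Z = arctan(708/123) = 80.1°
cos φ = cos(80.1°) = 0.171

0.171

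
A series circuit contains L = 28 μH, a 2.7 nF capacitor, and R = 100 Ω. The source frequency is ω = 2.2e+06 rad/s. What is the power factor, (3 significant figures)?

X_L = ωL = 61.6 Ω
X_C = 1/(ωC) = 168 Ω
Net reactance X = X_L − X_C = -107 Ω
Z = 100 − j107 Ω
|Z| = √(100² + 107²) = 146 Ω
∠Z = arctan(-107/100) = -46.9°
cos φ = cos(-46.9°) = 0.684

0.684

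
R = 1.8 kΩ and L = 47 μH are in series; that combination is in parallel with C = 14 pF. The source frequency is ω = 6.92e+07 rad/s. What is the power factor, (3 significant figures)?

0.175

X_L = ωL = 3250 Ω
X_C = 1/(ωC) = 1030 Ω
Branch 1 (R+jX_L): Z₁ = 1800 + j3250 Ω, |Z₁| = 3720 Ω
Branch 2 (−jX_C): Z₂ = −j1030 Ω
Parallel: Z = Z₁Z₂/(Z₁+Z₂), |Z| = 1340 Ω, ∠Z = -79.9°
cos φ = cos(-79.9°) = 0.175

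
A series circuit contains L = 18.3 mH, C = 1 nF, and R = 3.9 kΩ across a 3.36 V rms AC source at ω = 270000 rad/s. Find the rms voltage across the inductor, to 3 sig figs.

4.06 V

X_L = ωL = 4940 Ω
X_C = 1/(ωC) = 3700 Ω
Net reactance X = X_L − X_C = 1240 Ω
Z = 3900 + j1240 Ω
|Z| = √(3900² + 1240²) = 4090 Ω
I = V/|Z| = 821 μA
V_L = I·|Z_L| = 0.000821 × 4940 = 4.06 V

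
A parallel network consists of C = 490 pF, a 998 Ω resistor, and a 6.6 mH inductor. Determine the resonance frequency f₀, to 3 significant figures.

88.5 kHz

ω₀ = 1/√(LC) = 1/√(0.0066 × 4.9e-10) = 556100 rad/s
f₀ = ω₀/(2π) = 88.5 kHz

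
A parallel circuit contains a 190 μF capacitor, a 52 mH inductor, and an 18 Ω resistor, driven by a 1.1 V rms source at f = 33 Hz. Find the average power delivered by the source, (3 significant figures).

ω = 2πf = 207.3 rad/s
X_L = ωL = 10.8 Ω
X_C = 1/(ωC) = 25.4 Ω
Parallel: admittances add. Y = 1/R + 1/(jωL) + jωC
Y = (0.0556 − j0.0534) S
|Y| = 0.0770 S → |Z| = 1/|Y| = 13.0 Ω, ∠Z = −∠Y = 43.8°
I = V/|Z| = 84.7 mA
P = VI cos φ = 1.1 × 0.0847 × cos(43.8°) = 67.2 mW

67.2 mW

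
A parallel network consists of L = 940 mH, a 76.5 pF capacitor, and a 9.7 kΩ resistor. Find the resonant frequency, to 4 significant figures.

18.77 kHz

ω₀ = 1/√(LC) = 1/√(0.94 × 7.65e-11) = 117900 rad/s
f₀ = ω₀/(2π) = 18.77 kHz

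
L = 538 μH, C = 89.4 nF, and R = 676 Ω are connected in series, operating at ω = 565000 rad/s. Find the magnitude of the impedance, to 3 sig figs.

X_L = ωL = 304 Ω
X_C = 1/(ωC) = 19.8 Ω
Net reactance X = X_L − X_C = 284 Ω
Z = 676 + j284 Ω
|Z| = √(676² + 284²) = 733 Ω

733 Ω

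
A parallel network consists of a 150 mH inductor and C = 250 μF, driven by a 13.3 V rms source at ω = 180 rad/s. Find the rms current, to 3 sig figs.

X_L = ωL = 27.0 Ω
X_C = 1/(ωC) = 22.2 Ω
Parallel: admittances add. Y = 1/(jωL) + jωC
Y = (0 + j0.00796) S
|Y| = 0.00796 S → |Z| = 1/|Y| = 126 Ω, ∠Z = −∠Y = -90.0°
I = V/|Z| = 13.3/126 = 106 mA

106 mA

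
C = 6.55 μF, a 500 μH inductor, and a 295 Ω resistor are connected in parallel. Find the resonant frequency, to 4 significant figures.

2.781 kHz

ω₀ = 1/√(LC) = 1/√(0.0005 × 6.55e-06) = 17470 rad/s
f₀ = ω₀/(2π) = 2.781 kHz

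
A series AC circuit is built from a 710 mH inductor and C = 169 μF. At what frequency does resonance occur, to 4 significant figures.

14.53 Hz

ω₀ = 1/√(LC) = 1/√(0.71 × 0.000169) = 91.29 rad/s
f₀ = ω₀/(2π) = 14.53 Hz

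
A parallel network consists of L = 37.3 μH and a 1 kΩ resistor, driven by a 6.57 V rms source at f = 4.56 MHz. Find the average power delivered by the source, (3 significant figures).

43.2 mW

ω = 2πf = 2.865e+07 rad/s
X_L = ωL = 1070 Ω
Parallel: admittances add. Y = 1/R + 1/(jωL)
Y = (0.00100 − j0.000936) S
|Y| = 0.00137 S → |Z| = 1/|Y| = 730 Ω, ∠Z = −∠Y = 43.1°
I = V/|Z| = 9.00 mA
P = VI cos φ = 6.57 × 0.00900 × cos(43.1°) = 43.2 mW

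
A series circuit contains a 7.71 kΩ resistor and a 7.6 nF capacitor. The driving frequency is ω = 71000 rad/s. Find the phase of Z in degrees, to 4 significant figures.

X_C = 1/(ωC) = 1853 Ω
Z = 7710 − j1853 Ω
|Z| = √(7710² + 1853²) = 7930 Ω
∠Z = arctan(-1853/7710) = -13.52°

-13.52°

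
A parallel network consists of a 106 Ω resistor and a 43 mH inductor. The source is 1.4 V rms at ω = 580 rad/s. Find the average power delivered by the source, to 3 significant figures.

18.5 mW

X_L = ωL = 24.9 Ω
Parallel: admittances add. Y = 1/R + 1/(jωL)
Y = (0.00943 − j0.0401) S
|Y| = 0.0412 S → |Z| = 1/|Y| = 24.3 Ω, ∠Z = −∠Y = 76.8°
I = V/|Z| = 57.7 mA
P = VI cos φ = 1.4 × 0.0577 × cos(76.8°) = 18.5 mW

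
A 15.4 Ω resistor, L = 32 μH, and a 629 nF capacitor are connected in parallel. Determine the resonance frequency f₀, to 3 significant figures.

35.5 kHz

ω₀ = 1/√(LC) = 1/√(3.2e-05 × 6.29e-07) = 222900 rad/s
f₀ = ω₀/(2π) = 35.5 kHz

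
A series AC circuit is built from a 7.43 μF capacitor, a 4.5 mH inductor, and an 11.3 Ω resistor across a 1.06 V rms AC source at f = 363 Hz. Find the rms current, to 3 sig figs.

ω = 2πf = 2281 rad/s
X_L = ωL = 10.3 Ω
X_C = 1/(ωC) = 59.0 Ω
Net reactance X = X_L − X_C = -48.7 Ω
Z = 11.3 − j48.7 Ω
|Z| = √(11.3² + 48.7²) = 50.0 Ω
I = V/|Z| = 1.06/50.0 = 21.2 mA

21.2 mA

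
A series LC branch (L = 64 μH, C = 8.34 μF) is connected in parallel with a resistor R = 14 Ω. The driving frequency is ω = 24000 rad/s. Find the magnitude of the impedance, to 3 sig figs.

3.36 Ω

X_L = ωL = 1.54 Ω
X_C = 1/(ωC) = 5.00 Ω
Branch 1: Z₁ = R = 14.0 Ω
Branch 2 (series LC): Z₂ = j(X_L − X_C) = −j3.46 Ω
Parallel: Z = Z₁Z₂/(Z₁+Z₂), |Z| = 3.36 Ω, ∠Z = -76.1°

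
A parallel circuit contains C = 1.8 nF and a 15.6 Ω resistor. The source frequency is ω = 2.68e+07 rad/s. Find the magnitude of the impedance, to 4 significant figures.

12.46 Ω

X_C = 1/(ωC) = 20.73 Ω
Parallel: admittances add. Y = 1/R + jωC
Y = (0.06410 + j0.04824) S
|Y| = 0.08023 S → |Z| = 1/|Y| = 12.46 Ω, ∠Z = −∠Y = -36.96°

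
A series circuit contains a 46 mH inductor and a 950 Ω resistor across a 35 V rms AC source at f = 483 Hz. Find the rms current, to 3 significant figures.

36.5 mA

ω = 2πf = 3035 rad/s
X_L = ωL = 140 Ω
Z = 950 + j140 Ω
|Z| = √(950² + 140²) = 960 Ω
I = V/|Z| = 35/960 = 36.5 mA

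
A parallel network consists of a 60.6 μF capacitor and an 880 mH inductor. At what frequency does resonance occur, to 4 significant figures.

21.79 Hz

ω₀ = 1/√(LC) = 1/√(0.88 × 6.06e-05) = 136.9 rad/s
f₀ = ω₀/(2π) = 21.79 Hz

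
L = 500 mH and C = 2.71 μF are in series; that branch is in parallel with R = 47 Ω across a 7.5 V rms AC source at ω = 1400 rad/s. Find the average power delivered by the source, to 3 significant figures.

1.20 W

X_L = ωL = 700 Ω
X_C = 1/(ωC) = 264 Ω
Branch 1: Z₁ = R = 47.0 Ω
Branch 2 (series LC): Z₂ = j(X_L − X_C) = j436 Ω
Parallel: Z = Z₁Z₂/(Z₁+Z₂), |Z| = 46.7 Ω, ∠Z = 6.15°
I = V/|Z| = 160 mA
P = VI cos φ = 7.5 × 0.160 × cos(6.15°) = 1.20 W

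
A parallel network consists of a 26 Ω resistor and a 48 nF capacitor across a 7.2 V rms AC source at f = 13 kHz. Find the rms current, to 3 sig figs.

ω = 2πf = 81680 rad/s
X_C = 1/(ωC) = 255 Ω
Parallel: admittances add. Y = 1/R + jωC
Y = (0.0385 + j0.00392) S
|Y| = 0.0387 S → |Z| = 1/|Y| = 25.9 Ω, ∠Z = −∠Y = -5.82°
I = V/|Z| = 7.2/25.9 = 278 mA

278 mA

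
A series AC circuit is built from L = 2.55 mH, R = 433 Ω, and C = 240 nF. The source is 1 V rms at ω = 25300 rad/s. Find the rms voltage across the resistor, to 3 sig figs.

X_L = ωL = 64.5 Ω
X_C = 1/(ωC) = 165 Ω
Net reactance X = X_L − X_C = -100 Ω
Z = 433 − j100 Ω
|Z| = √(433² + 100²) = 444 Ω
I = V/|Z| = 2.25 mA
V_R = I·|Z_R| = 0.00225 × 433 = 0.974 V

0.974 V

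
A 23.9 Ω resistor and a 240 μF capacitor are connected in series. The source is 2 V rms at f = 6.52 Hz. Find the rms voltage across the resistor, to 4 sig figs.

0.4575 V

ω = 2πf = 40.97 rad/s
X_C = 1/(ωC) = 101.7 Ω
Z = 23.90 − j101.7 Ω
|Z| = √(23.90² + 101.7²) = 104.5 Ω
I = V/|Z| = 19.14 mA
V_R = I·|Z_R| = 0.01914 × 23.90 = 0.4575 V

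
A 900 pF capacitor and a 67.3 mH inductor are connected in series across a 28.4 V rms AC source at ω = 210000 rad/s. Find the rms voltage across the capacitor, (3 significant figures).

X_L = ωL = 14100 Ω
X_C = 1/(ωC) = 5290 Ω
Net reactance X = X_L − X_C = 8840 Ω
Z = j8840 Ω
|Z| = √(0² + 8840²) = 8840 Ω
I = V/|Z| = 3.21 mA
V_C = I·|Z_C| = 0.00321 × 5290 = 17.0 V

17.0 V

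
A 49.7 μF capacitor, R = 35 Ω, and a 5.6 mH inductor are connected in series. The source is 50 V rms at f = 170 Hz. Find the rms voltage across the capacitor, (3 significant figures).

ω = 2πf = 1068 rad/s
X_L = ωL = 5.98 Ω
X_C = 1/(ωC) = 18.8 Ω
Net reactance X = X_L − X_C = -12.9 Ω
Z = 35.0 − j12.9 Ω
|Z| = √(35.0² + 12.9²) = 37.3 Ω
I = V/|Z| = 1.34 A
V_C = I·|Z_C| = 1.34 × 18.8 = 25.3 V

25.3 V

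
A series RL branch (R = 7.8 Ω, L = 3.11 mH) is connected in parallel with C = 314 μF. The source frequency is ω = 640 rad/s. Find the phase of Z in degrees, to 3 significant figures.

-54.7°

X_L = ωL = 1.99 Ω
X_C = 1/(ωC) = 4.98 Ω
Branch 1 (R+jX_L): Z₁ = 7.80 + j1.99 Ω, |Z₁| = 8.05 Ω
Branch 2 (−jX_C): Z₂ = −j4.98 Ω
Parallel: Z = Z₁Z₂/(Z₁+Z₂), |Z| = 4.80 Ω, ∠Z = -54.7°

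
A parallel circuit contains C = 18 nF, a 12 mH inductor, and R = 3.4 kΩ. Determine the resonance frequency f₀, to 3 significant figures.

ω₀ = 1/√(LC) = 1/√(0.012 × 1.8e-08) = 68040 rad/s
f₀ = ω₀/(2π) = 10.8 kHz

10.8 kHz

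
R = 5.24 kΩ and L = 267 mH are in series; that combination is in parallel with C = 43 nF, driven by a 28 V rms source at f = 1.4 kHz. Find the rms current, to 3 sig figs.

ω = 2πf = 8796 rad/s
X_L = ωL = 2350 Ω
X_C = 1/(ωC) = 2640 Ω
Branch 1 (R+jX_L): Z₁ = 5240 + j2350 Ω, |Z₁| = 5740 Ω
Branch 2 (−jX_C): Z₂ = −j2640 Ω
Parallel: Z = Z₁Z₂/(Z₁+Z₂), |Z| = 2890 Ω, ∠Z = -62.6°
I = V/|Z| = 28/2890 = 9.68 mA

9.68 mA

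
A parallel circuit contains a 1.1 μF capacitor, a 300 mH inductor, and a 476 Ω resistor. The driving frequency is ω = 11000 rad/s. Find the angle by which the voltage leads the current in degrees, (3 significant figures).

-79.9°

X_L = ωL = 3300 Ω
X_C = 1/(ωC) = 82.6 Ω
Parallel: admittances add. Y = 1/R + 1/(jωL) + jωC
Y = (0.00210 + j0.0118) S
|Y| = 0.0120 S → |Z| = 1/|Y| = 83.5 Ω, ∠Z = −∠Y = -79.9°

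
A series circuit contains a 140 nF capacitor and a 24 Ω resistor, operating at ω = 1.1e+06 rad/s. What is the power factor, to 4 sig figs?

X_C = 1/(ωC) = 6.494 Ω
Z = 24.00 − j6.494 Ω
|Z| = √(24.00² + 6.494²) = 24.86 Ω
∠Z = arctan(-6.494/24.00) = -15.14°
cos φ = cos(-15.14°) = 0.9653

0.9653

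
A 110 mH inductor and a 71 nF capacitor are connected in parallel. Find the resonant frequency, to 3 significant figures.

1.80 kHz

ω₀ = 1/√(LC) = 1/√(0.11 × 7.1e-08) = 11320 rad/s
f₀ = ω₀/(2π) = 1.80 kHz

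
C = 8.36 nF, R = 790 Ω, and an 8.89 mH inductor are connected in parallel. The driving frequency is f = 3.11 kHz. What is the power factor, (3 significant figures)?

0.221

ω = 2πf = 19540 rad/s
X_L = ωL = 174 Ω
X_C = 1/(ωC) = 6120 Ω
Parallel: admittances add. Y = 1/R + 1/(jωL) + jωC
Y = (0.00127 − j0.00559) S
|Y| = 0.00573 S → |Z| = 1/|Y| = 174 Ω, ∠Z = −∠Y = 77.2°
cos φ = cos(77.2°) = 0.221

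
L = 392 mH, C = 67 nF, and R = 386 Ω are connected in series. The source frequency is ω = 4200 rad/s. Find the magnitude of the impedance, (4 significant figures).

X_L = ωL = 1646 Ω
X_C = 1/(ωC) = 3554 Ω
Net reactance X = X_L − X_C = -1907 Ω
Z = 386.0 − j1907 Ω
|Z| = √(386.0² + 1907²) = 1946 Ω

1946 Ω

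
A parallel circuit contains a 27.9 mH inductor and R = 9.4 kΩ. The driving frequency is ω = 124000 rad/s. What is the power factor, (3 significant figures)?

0.345

X_L = ωL = 3460 Ω
Parallel: admittances add. Y = 1/R + 1/(jωL)
Y = (0.000106 − j0.000289) S
|Y| = 0.000308 S → |Z| = 1/|Y| = 3250 Ω, ∠Z = −∠Y = 69.8°
cos φ = cos(69.8°) = 0.345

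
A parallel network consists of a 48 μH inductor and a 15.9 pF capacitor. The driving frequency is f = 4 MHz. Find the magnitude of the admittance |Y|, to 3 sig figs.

ω = 2πf = 2.513e+07 rad/s
X_L = ωL = 1210 Ω
X_C = 1/(ωC) = 2500 Ω
Parallel: admittances add. Y = 1/(jωL) + jωC
Y = (0 − j0.000429) S
|Y| = 0.000429 S → |Z| = 1/|Y| = 2330 Ω, ∠Z = −∠Y = 90.0°

429 μS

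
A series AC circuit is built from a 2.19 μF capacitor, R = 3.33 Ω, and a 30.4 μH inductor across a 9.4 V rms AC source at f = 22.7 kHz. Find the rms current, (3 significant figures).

2.67 A

ω = 2πf = 142600 rad/s
X_L = ωL = 4.34 Ω
X_C = 1/(ωC) = 3.20 Ω
Net reactance X = X_L − X_C = 1.13 Ω
Z = 3.33 + j1.13 Ω
|Z| = √(3.33² + 1.13²) = 3.52 Ω
I = V/|Z| = 9.4/3.52 = 2.67 A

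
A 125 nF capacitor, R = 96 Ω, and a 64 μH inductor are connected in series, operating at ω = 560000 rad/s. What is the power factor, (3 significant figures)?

0.976

X_L = ωL = 35.8 Ω
X_C = 1/(ωC) = 14.3 Ω
Net reactance X = X_L − X_C = 21.6 Ω
Z = 96.0 + j21.6 Ω
|Z| = √(96.0² + 21.6²) = 98.4 Ω
∠Z = arctan(21.6/96.0) = 12.7°
cos φ = cos(12.7°) = 0.976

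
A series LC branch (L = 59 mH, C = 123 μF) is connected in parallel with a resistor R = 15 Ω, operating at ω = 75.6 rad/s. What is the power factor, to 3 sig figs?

0.990

X_L = ωL = 4.46 Ω
X_C = 1/(ωC) = 108 Ω
Branch 1: Z₁ = R = 15.0 Ω
Branch 2 (series LC): Z₂ = j(X_L − X_C) = −j103 Ω
Parallel: Z = Z₁Z₂/(Z₁+Z₂), |Z| = 14.8 Ω, ∠Z = -8.28°
cos φ = cos(-8.28°) = 0.990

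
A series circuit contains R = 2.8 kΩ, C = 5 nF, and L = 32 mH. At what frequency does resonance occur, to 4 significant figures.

ω₀ = 1/√(LC) = 1/√(0.032 × 5e-09) = 79060 rad/s
f₀ = ω₀/(2π) = 12.58 kHz

12.58 kHz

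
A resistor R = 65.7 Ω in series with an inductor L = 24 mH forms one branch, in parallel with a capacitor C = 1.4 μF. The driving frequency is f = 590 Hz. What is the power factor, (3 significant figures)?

0.932

ω = 2πf = 3707 rad/s
X_L = ωL = 89.0 Ω
X_C = 1/(ωC) = 193 Ω
Branch 1 (R+jX_L): Z₁ = 65.7 + j89.0 Ω, |Z₁| = 111 Ω
Branch 2 (−jX_C): Z₂ = −j193 Ω
Parallel: Z = Z₁Z₂/(Z₁+Z₂), |Z| = 174 Ω, ∠Z = 21.2°
cos φ = cos(21.2°) = 0.932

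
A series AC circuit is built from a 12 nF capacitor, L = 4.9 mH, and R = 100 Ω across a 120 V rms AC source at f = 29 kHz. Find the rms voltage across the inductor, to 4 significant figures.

ω = 2πf = 182200 rad/s
X_L = ωL = 892.8 Ω
X_C = 1/(ωC) = 457.3 Ω
Net reactance X = X_L − X_C = 435.5 Ω
Z = 100.0 + j435.5 Ω
|Z| = √(100.0² + 435.5²) = 446.8 Ω
I = V/|Z| = 268.6 mA
V_L = I·|Z_L| = 0.2686 × 892.8 = 239.8 V

239.8 V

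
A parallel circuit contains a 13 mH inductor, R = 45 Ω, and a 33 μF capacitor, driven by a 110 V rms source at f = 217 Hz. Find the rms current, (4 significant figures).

2.749 A

ω = 2πf = 1363 rad/s
X_L = ωL = 17.72 Ω
X_C = 1/(ωC) = 22.23 Ω
Parallel: admittances add. Y = 1/R + 1/(jωL) + jωC
Y = (0.02222 − j0.01142) S
|Y| = 0.02499 S → |Z| = 1/|Y| = 40.02 Ω, ∠Z = −∠Y = 27.21°
I = V/|Z| = 110/40.02 = 2.749 A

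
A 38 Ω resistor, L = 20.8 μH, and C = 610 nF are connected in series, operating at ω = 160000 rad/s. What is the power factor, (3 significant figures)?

X_L = ωL = 3.33 Ω
X_C = 1/(ωC) = 10.2 Ω
Net reactance X = X_L − X_C = -6.92 Ω
Z = 38.0 − j6.92 Ω
|Z| = √(38.0² + 6.92²) = 38.6 Ω
∠Z = arctan(-6.92/38.0) = -10.3°
cos φ = cos(-10.3°) = 0.984

0.984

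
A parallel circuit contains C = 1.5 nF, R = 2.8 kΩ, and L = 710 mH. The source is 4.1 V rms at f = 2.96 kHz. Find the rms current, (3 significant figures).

ω = 2πf = 18600 rad/s
X_L = ωL = 13200 Ω
X_C = 1/(ωC) = 35800 Ω
Parallel: admittances add. Y = 1/R + 1/(jωL) + jωC
Y = (0.000357 − j4.78e-05) S
|Y| = 0.000360 S → |Z| = 1/|Y| = 2780 Ω, ∠Z = −∠Y = 7.63°
I = V/|Z| = 4.1/2780 = 1.48 mA

1.48 mA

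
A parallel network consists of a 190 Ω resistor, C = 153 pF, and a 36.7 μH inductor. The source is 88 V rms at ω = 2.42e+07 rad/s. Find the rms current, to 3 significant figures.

516 mA

X_L = ωL = 888 Ω
X_C = 1/(ωC) = 270 Ω
Parallel: admittances add. Y = 1/R + 1/(jωL) + jωC
Y = (0.00526 + j0.00258) S
|Y| = 0.00586 S → |Z| = 1/|Y| = 171 Ω, ∠Z = −∠Y = -26.1°
I = V/|Z| = 88/171 = 516 mA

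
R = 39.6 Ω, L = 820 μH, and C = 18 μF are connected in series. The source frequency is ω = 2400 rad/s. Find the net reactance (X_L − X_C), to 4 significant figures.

-21.18 Ω

X_L = ωL = 1.968 Ω
X_C = 1/(ωC) = 23.15 Ω
X = 1.968 − 23.15 = -21.18 Ω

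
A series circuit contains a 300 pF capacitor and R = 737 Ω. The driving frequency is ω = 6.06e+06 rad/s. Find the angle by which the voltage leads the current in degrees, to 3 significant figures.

X_C = 1/(ωC) = 550 Ω
Z = 737 − j550 Ω
|Z| = √(737² + 550²) = 920 Ω
∠Z = arctan(-550/737) = -36.7°

-36.7°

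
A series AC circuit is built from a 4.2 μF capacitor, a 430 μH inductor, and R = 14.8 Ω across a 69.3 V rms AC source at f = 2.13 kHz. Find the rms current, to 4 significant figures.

3.633 A

ω = 2πf = 13380 rad/s
X_L = ωL = 5.755 Ω
X_C = 1/(ωC) = 17.79 Ω
Net reactance X = X_L − X_C = -12.04 Ω
Z = 14.80 − j12.04 Ω
|Z| = √(14.80² + 12.04²) = 19.08 Ω
I = V/|Z| = 69.3/19.08 = 3.633 A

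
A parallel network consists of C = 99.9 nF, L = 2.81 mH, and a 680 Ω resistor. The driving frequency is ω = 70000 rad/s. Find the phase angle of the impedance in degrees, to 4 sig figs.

-52.39°

X_L = ωL = 196.7 Ω
X_C = 1/(ωC) = 143.0 Ω
Parallel: admittances add. Y = 1/R + 1/(jωL) + jωC
Y = (0.001471 + j0.001909) S
|Y| = 0.002410 S → |Z| = 1/|Y| = 415.0 Ω, ∠Z = −∠Y = -52.39°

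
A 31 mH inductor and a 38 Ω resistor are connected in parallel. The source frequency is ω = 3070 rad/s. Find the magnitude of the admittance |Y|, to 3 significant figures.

X_L = ωL = 95.2 Ω
Parallel: admittances add. Y = 1/R + 1/(jωL)
Y = (0.0263 − j0.0105) S
|Y| = 0.0283 S → |Z| = 1/|Y| = 35.3 Ω, ∠Z = −∠Y = 21.8°

28.3 mS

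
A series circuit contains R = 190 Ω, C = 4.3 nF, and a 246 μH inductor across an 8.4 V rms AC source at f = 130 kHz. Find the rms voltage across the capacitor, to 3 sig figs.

ω = 2πf = 816800 rad/s
X_L = ωL = 201 Ω
X_C = 1/(ωC) = 285 Ω
Net reactance X = X_L − X_C = -83.8 Ω
Z = 190 − j83.8 Ω
|Z| = √(190² + 83.8²) = 208 Ω
I = V/|Z| = 40.5 mA
V_C = I·|Z_C| = 0.0405 × 285 = 11.5 V

11.5 V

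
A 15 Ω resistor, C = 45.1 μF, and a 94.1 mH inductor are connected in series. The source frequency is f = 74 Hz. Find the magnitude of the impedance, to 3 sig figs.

ω = 2πf = 465.0 rad/s
X_L = ωL = 43.8 Ω
X_C = 1/(ωC) = 47.7 Ω
Net reactance X = X_L − X_C = -3.94 Ω
Z = 15.0 − j3.94 Ω
|Z| = √(15.0² + 3.94²) = 15.5 Ω

15.5 Ω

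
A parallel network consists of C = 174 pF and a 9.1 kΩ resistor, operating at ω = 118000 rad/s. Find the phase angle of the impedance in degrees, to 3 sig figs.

-10.6°

X_C = 1/(ωC) = 48700 Ω
Parallel: admittances add. Y = 1/R + jωC
Y = (0.000110 + j2.05e-05) S
|Y| = 0.000112 S → |Z| = 1/|Y| = 8950 Ω, ∠Z = −∠Y = -10.6°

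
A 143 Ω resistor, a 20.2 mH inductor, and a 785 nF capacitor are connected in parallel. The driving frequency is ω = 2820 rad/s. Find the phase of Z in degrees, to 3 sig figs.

65.5°

X_L = ωL = 57.0 Ω
X_C = 1/(ωC) = 452 Ω
Parallel: admittances add. Y = 1/R + 1/(jωL) + jωC
Y = (0.00699 − j0.0153) S
|Y| = 0.0169 S → |Z| = 1/|Y| = 59.3 Ω, ∠Z = −∠Y = 65.5°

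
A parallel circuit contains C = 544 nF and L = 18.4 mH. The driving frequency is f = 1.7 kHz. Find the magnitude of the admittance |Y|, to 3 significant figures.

ω = 2πf = 10680 rad/s
X_L = ωL = 197 Ω
X_C = 1/(ωC) = 172 Ω
Parallel: admittances add. Y = 1/(jωL) + jωC
Y = (0 + j0.000723) S
|Y| = 0.000723 S → |Z| = 1/|Y| = 1380 Ω, ∠Z = −∠Y = -90.0°

723 μS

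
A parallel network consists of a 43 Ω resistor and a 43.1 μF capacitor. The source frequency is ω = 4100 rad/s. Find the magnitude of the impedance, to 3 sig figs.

X_C = 1/(ωC) = 5.66 Ω
Parallel: admittances add. Y = 1/R + jωC
Y = (0.0233 + j0.177) S
|Y| = 0.178 S → |Z| = 1/|Y| = 5.61 Ω, ∠Z = −∠Y = -82.5°

5.61 Ω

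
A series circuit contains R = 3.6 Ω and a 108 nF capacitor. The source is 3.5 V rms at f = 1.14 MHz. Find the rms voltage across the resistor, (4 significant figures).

3.294 V

ω = 2πf = 7.163e+06 rad/s
X_C = 1/(ωC) = 1.293 Ω
Z = 3.600 − j1.293 Ω
|Z| = √(3.600² + 1.293²) = 3.825 Ω
I = V/|Z| = 915.0 mA
V_R = I·|Z_R| = 0.9150 × 3.600 = 3.294 V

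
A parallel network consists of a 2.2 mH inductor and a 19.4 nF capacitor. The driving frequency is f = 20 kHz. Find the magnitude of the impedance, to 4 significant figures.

ω = 2πf = 125700 rad/s
X_L = ωL = 276.5 Ω
X_C = 1/(ωC) = 410.2 Ω
Parallel: admittances add. Y = 1/(jωL) + jωC
Y = (0 − j0.001179) S
|Y| = 0.001179 S → |Z| = 1/|Y| = 848.0 Ω, ∠Z = −∠Y = 90.00°

848.0 Ω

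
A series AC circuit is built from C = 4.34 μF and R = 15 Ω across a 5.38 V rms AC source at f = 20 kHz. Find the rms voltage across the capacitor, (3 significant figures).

0.653 V

ω = 2πf = 125700 rad/s
X_C = 1/(ωC) = 1.83 Ω
Z = 15.0 − j1.83 Ω
|Z| = √(15.0² + 1.83²) = 15.1 Ω
I = V/|Z| = 356 mA
V_C = I·|Z_C| = 0.356 × 1.83 = 0.653 V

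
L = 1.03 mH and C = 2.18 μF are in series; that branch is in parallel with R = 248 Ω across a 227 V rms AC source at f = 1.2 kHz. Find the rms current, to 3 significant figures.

ω = 2πf = 7540 rad/s
X_L = ωL = 7.77 Ω
X_C = 1/(ωC) = 60.8 Ω
Branch 1: Z₁ = R = 248 Ω
Branch 2 (series LC): Z₂ = j(X_L − X_C) = −j53.1 Ω
Parallel: Z = Z₁Z₂/(Z₁+Z₂), |Z| = 51.9 Ω, ∠Z = -77.9°
I = V/|Z| = 227/51.9 = 4.37 A

4.37 A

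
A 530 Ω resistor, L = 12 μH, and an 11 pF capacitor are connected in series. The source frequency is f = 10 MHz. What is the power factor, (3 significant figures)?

0.608

ω = 2πf = 6.283e+07 rad/s
X_L = ωL = 754 Ω
X_C = 1/(ωC) = 1450 Ω
Net reactance X = X_L − X_C = -693 Ω
Z = 530 − j693 Ω
|Z| = √(530² + 693²) = 872 Ω
∠Z = arctan(-693/530) = -52.6°
cos φ = cos(-52.6°) = 0.608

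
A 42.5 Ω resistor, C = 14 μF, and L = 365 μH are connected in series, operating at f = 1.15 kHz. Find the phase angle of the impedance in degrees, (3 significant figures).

-9.68°

ω = 2πf = 7226 rad/s
X_L = ωL = 2.64 Ω
X_C = 1/(ωC) = 9.89 Ω
Net reactance X = X_L − X_C = -7.25 Ω
Z = 42.5 − j7.25 Ω
|Z| = √(42.5² + 7.25²) = 43.1 Ω
∠Z = arctan(-7.25/42.5) = -9.68°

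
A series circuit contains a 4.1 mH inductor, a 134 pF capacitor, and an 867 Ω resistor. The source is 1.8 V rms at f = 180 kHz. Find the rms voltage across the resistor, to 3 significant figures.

0.728 V

ω = 2πf = 1.131e+06 rad/s
X_L = ωL = 4640 Ω
X_C = 1/(ωC) = 6600 Ω
Net reactance X = X_L − X_C = -1960 Ω
Z = 867 − j1960 Ω
|Z| = √(867² + 1960²) = 2140 Ω
I = V/|Z| = 839 μA
V_R = I·|Z_R| = 0.000839 × 867 = 0.728 V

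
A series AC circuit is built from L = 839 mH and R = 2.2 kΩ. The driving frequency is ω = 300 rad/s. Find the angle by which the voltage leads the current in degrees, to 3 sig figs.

6.53°

X_L = ωL = 252 Ω
Z = 2200 + j252 Ω
|Z| = √(2200² + 252²) = 2210 Ω
∠Z = arctan(252/2200) = 6.53°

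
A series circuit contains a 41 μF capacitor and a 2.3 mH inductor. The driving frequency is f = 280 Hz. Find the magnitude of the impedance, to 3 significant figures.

ω = 2πf = 1759 rad/s
X_L = ωL = 4.05 Ω
X_C = 1/(ωC) = 13.9 Ω
Net reactance X = X_L − X_C = -9.82 Ω
Z = − j9.82 Ω
|Z| = √(0² + 9.82²) = 9.82 Ω

9.82 Ω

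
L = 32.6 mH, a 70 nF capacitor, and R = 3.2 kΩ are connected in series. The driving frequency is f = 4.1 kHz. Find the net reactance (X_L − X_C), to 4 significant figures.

ω = 2πf = 25760 rad/s
X_L = ωL = 839.8 Ω
X_C = 1/(ωC) = 554.5 Ω
X = 839.8 − 554.5 = 285.3 Ω

285.3 Ω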